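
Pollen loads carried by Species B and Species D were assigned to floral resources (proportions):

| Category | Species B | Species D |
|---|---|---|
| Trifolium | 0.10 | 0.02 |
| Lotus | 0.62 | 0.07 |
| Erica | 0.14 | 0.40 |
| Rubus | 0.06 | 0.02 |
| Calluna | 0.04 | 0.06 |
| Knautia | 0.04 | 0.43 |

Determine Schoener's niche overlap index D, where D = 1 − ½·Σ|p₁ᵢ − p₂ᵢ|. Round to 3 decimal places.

Σ|p₁ᵢ − p₂ᵢ| = 0.08 + 0.55 + 0.26 + 0.04 + 0.02 + 0.39 = 1.34
D = 1 − ½ × 1.34 = 1 − 0.670 = 0.33000

0.330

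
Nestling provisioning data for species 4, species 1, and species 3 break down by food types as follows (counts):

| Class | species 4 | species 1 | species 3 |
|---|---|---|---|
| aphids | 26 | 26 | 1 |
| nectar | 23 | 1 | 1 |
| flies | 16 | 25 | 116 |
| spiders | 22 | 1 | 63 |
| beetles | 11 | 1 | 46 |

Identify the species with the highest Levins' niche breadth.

Proportions for species 4 (n=98): 26/98=0.2653, 23/98=0.2347, 16/98=0.1633, 22/98=0.2245, 11/98=0.1122
Proportions for species 1 (n=54): 26/54=0.4815, 1/54=0.0185, 25/54=0.4630, 1/54=0.0185, 1/54=0.0185
Proportions for species 3 (n=227): 1/227=0.0044, 1/227=0.0044, 116/227=0.5110, 63/227=0.2775, 46/227=0.2026
Σp_4ᵢ² = 0.2653² + 0.2347² + 0.1633² + 0.2245² + 0.1122² = 0.070384 + 0.055084 + 0.026667 + 0.050400 + 0.012589 = 0.215124
B_4 = 1 / 0.215124 = 4.6485
Σp_1ᵢ² = 0.4815² + 0.0185² + 0.4630² + 0.0185² + 0.0185² = 0.231842 + 0.000342 + 0.214369 + 0.000342 + 0.000342 = 0.447237
B_1 = 1 / 0.447237 = 2.2360
Σp_3ᵢ² = 0.0044² + 0.0044² + 0.5110² + 0.2775² + 0.2026² = 0.000019 + 0.000019 + 0.261121 + 0.077006 + 0.041047 = 0.379212
B_3 = 1 / 0.379212 = 2.6370
Highest B → broadest niche (most generalist): species 4 (B = 4.65).

species 4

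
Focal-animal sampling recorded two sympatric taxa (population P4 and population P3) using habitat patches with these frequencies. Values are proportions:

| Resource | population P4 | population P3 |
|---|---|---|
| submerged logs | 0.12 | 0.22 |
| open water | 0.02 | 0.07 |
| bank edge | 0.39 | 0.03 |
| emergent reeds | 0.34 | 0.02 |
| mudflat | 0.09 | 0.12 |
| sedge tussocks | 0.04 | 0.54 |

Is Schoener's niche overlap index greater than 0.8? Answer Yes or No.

No

Σ|p₁ᵢ − p₂ᵢ| = 0.10 + 0.05 + 0.36 + 0.32 + 0.03 + 0.50 = 1.36
D = 1 − ½ × 1.36 = 1 − 0.680 = 0.3200
D = 0.3200 < 0.8 → No.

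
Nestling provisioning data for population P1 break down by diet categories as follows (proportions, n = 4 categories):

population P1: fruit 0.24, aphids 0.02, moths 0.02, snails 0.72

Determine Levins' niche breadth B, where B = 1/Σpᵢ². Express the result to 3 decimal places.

1.734

Σpᵢ² = 0.24² + 0.02² + 0.02² + 0.72² = 0.0576 + 0.0004 + 0.0004 + 0.5184 = 0.5768
B = 1 / 0.5768 = 1.73370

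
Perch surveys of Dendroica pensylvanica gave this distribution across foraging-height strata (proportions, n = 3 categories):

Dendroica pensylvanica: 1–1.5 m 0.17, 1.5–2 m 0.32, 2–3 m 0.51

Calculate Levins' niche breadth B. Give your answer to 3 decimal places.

Σpᵢ² = 0.17² + 0.32² + 0.51² = 0.0289 + 0.1024 + 0.2601 = 0.3914
B = 1 / 0.3914 = 2.55493

2.555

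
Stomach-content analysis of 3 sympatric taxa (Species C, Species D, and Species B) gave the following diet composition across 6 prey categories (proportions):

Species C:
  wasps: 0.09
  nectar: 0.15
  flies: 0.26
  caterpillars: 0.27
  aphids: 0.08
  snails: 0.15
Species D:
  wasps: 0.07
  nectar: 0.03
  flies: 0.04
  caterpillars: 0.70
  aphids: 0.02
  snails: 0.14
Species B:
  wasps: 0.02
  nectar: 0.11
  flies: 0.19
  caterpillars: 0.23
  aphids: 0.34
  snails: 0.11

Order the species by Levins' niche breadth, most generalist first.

Σp_Cᵢ² = 0.09² + 0.15² + 0.26² + 0.27² + 0.08² + 0.15² = 0.0081 + 0.0225 + 0.0676 + 0.0729 + 0.0064 + 0.0225 = 0.2000
B_C = 1 / 0.2000 = 5.0000
Σp_Dᵢ² = 0.07² + 0.03² + 0.04² + 0.70² + 0.02² + 0.14² = 0.0049 + 0.0009 + 0.0016 + 0.4900 + 0.0004 + 0.0196 = 0.5174
B_D = 1 / 0.5174 = 1.9327
Σp_Bᵢ² = 0.02² + 0.11² + 0.19² + 0.23² + 0.34² + 0.11² = 0.0004 + 0.0121 + 0.0361 + 0.0529 + 0.1156 + 0.0121 = 0.2292
B_B = 1 / 0.2292 = 4.3630
Ranking by B (broadest → narrowest): Species C (5.00) > Species B (4.36) > Species D (1.93)

Species C > Species B > Species D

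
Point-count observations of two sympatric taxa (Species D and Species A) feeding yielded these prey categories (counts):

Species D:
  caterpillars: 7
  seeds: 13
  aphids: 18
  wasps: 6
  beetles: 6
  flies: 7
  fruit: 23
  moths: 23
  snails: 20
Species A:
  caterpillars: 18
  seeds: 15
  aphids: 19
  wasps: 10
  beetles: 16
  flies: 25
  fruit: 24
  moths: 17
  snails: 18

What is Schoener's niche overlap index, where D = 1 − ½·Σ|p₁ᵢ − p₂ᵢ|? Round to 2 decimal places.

0.79

Proportions for Species D (n=123): 7/123=0.0569, 13/123=0.1057, 18/123=0.1463, 6/123=0.0488, 6/123=0.0488, 7/123=0.0569, 23/123=0.1870, 23/123=0.1870, 20/123=0.1626
Proportions for Species A (n=162): 18/162=0.1111, 15/162=0.0926, 19/162=0.1173, 10/162=0.0617, 16/162=0.0988, 25/162=0.1543, 24/162=0.1481, 17/162=0.1049, 18/162=0.1111
Σ|p₁ᵢ − p₂ᵢ| = 0.0542 + 0.0131 + 0.0290 + 0.0129 + 0.0500 + 0.0974 + 0.0389 + 0.0821 + 0.0515 = 0.4291
D = 1 − ½ × 0.4291 = 1 − 0.21455 = 0.78545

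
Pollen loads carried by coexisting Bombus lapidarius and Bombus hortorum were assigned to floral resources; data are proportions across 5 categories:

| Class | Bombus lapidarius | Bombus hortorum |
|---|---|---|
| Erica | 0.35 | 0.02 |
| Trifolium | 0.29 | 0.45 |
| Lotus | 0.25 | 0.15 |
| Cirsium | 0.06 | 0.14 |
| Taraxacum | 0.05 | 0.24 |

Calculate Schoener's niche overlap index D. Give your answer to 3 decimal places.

Σ|p₁ᵢ − p₂ᵢ| = 0.33 + 0.16 + 0.10 + 0.08 + 0.19 = 0.86
D = 1 − ½ × 0.86 = 1 − 0.430 = 0.57000

0.570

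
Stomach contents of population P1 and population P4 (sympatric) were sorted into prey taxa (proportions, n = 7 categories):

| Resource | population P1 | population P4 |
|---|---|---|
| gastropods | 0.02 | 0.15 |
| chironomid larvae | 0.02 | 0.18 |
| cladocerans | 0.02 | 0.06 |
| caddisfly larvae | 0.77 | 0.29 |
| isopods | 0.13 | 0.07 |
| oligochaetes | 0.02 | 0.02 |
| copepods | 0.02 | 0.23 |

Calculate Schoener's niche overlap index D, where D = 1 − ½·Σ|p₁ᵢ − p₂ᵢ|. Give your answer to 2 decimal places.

0.46

Σ|p₁ᵢ − p₂ᵢ| = 0.13 + 0.16 + 0.04 + 0.48 + 0.06 + 0.00 + 0.21 = 1.08
D = 1 − ½ × 1.08 = 1 − 0.540 = 0.4600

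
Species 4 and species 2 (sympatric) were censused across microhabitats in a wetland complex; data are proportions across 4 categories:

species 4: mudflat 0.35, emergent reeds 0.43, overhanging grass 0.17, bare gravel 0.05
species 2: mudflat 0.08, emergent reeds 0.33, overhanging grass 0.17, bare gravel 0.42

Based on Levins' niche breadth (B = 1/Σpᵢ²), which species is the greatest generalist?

Σp_4ᵢ² = 0.35² + 0.43² + 0.17² + 0.05² = 0.1225 + 0.1849 + 0.0289 + 0.0025 = 0.3388
B_4 = 1 / 0.3388 = 2.9516
Σp_2ᵢ² = 0.08² + 0.33² + 0.17² + 0.42² = 0.0064 + 0.1089 + 0.0289 + 0.1764 = 0.3206
B_2 = 1 / 0.3206 = 3.1192
Highest B → broadest niche (most generalist): species 2 (B = 3.12).

species 2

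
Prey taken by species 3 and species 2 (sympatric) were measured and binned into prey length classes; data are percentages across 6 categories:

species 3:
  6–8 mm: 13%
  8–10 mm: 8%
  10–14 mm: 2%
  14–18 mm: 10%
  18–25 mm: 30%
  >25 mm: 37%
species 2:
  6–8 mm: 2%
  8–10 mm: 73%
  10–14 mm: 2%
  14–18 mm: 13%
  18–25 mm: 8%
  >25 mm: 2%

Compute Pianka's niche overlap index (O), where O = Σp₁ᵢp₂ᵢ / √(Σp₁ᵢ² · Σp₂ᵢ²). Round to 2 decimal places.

Convert percentages to proportions (divide by 100).
Σ p₁ᵢp₂ᵢ = 0.0026 + 0.0584 + 0.0004 + 0.0130 + 0.0240 + 0.0074 = 0.1058
Σp_1ᵢ² = 0.13² + 0.08² + 0.02² + 0.10² + 0.30² + 0.37² = 0.0169 + 0.0064 + 0.0004 + 0.0100 + 0.0900 + 0.1369 = 0.2606
Σp_2ᵢ² = 0.02² + 0.73² + 0.02² + 0.13² + 0.08² + 0.02² = 0.0004 + 0.5329 + 0.0004 + 0.0169 + 0.0064 + 0.0004 = 0.5574
O = 0.1058 / √(0.2606 × 0.5574) = 0.1058 / 0.38113 = 0.2776

0.28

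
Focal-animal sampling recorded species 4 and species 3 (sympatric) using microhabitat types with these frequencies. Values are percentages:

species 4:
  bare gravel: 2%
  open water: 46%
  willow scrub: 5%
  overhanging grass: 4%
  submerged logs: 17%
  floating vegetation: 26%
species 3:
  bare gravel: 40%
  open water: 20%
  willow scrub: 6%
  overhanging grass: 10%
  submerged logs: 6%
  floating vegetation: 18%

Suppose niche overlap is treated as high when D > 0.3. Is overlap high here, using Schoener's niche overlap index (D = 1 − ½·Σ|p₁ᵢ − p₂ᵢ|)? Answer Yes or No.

Yes

Convert percentages to proportions (divide by 100).
Σ|p₁ᵢ − p₂ᵢ| = 0.38 + 0.26 + 0.01 + 0.06 + 0.11 + 0.08 = 0.90
D = 1 − ½ × 0.90 = 1 − 0.450 = 0.5500
D = 0.5500 > 0.3 → Yes.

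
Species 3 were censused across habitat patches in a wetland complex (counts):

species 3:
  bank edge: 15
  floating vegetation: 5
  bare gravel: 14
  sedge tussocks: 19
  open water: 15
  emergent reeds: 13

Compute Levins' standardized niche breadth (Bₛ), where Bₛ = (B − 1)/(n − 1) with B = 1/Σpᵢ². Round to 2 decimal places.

Proportions for species 3 (n=81): 15/81=0.1852, 5/81=0.0617, 14/81=0.1728, 19/81=0.2346, 15/81=0.1852, 13/81=0.1605
Σpᵢ² = 0.1852² + 0.0617² + 0.1728² + 0.2346² + 0.1852² + 0.1605² = 0.034299 + 0.003807 + 0.029860 + 0.055037 + 0.034299 + 0.025760 = 0.183062
B = 1 / 0.183062 = 5.4626
Bₛ = (B − 1)/(n − 1) = (5.4626 − 1)/(6 − 1) = 4.4626/5 = 0.8925

0.89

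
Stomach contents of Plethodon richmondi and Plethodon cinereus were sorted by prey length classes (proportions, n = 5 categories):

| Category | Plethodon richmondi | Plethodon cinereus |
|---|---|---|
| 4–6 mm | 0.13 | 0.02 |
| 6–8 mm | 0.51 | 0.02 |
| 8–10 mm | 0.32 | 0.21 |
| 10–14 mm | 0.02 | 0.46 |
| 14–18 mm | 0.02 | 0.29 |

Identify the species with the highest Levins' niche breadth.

Plethodon cinereus

Σp_richᵢ² = 0.13² + 0.51² + 0.32² + 0.02² + 0.02² = 0.0169 + 0.2601 + 0.1024 + 0.0004 + 0.0004 = 0.3802
B_rich = 1 / 0.3802 = 2.6302
Σp_cineᵢ² = 0.02² + 0.02² + 0.21² + 0.46² + 0.29² = 0.0004 + 0.0004 + 0.0441 + 0.2116 + 0.0841 = 0.3406
B_cine = 1 / 0.3406 = 2.9360
Highest B → broadest niche (most generalist): Plethodon cinereus (B = 2.94).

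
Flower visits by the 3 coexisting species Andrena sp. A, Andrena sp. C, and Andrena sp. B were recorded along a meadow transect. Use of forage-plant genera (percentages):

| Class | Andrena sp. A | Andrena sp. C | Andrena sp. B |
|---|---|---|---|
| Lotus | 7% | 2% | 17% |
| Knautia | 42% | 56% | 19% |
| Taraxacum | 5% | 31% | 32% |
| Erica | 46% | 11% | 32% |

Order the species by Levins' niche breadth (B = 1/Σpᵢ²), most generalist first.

Andrena sp. B > Andrena sp. A > Andrena sp. C

Convert percentages to proportions (divide by 100).
Σp_Aᵢ² = 0.07² + 0.42² + 0.05² + 0.46² = 0.0049 + 0.1764 + 0.0025 + 0.2116 = 0.3954
B_A = 1 / 0.3954 = 2.5291
Σp_Cᵢ² = 0.02² + 0.56² + 0.31² + 0.11² = 0.0004 + 0.3136 + 0.0961 + 0.0121 = 0.4222
B_C = 1 / 0.4222 = 2.3685
Σp_Bᵢ² = 0.17² + 0.19² + 0.32² + 0.32² = 0.0289 + 0.0361 + 0.1024 + 0.1024 = 0.2698
B_B = 1 / 0.2698 = 3.7064
Ranking by B (broadest → narrowest): Andrena sp. B (3.71) > Andrena sp. A (2.53) > Andrena sp. C (2.37)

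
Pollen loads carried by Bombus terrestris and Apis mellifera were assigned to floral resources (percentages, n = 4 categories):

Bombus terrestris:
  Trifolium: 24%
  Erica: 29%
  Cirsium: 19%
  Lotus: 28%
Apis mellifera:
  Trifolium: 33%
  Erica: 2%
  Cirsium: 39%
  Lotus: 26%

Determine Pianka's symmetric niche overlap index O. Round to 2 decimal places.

Convert percentages to proportions (divide by 100).
Σ p₁ᵢp₂ᵢ = 0.0792 + 0.0058 + 0.0741 + 0.0728 = 0.2319
Σp_1ᵢ² = 0.24² + 0.29² + 0.19² + 0.28² = 0.0576 + 0.0841 + 0.0361 + 0.0784 = 0.2562
Σp_2ᵢ² = 0.33² + 0.02² + 0.39² + 0.26² = 0.1089 + 0.0004 + 0.1521 + 0.0676 = 0.3290
O = 0.2319 / √(0.2562 × 0.3290) = 0.2319 / 0.29033 = 0.7987

0.80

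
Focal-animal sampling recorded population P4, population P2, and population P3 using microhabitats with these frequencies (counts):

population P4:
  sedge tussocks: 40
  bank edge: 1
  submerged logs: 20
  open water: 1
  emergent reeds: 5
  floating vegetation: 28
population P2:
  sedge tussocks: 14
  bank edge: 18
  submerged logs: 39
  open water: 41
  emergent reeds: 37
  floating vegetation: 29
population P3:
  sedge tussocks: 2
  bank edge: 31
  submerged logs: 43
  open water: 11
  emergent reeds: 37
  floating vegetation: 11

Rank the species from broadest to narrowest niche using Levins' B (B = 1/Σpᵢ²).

population P2 > population P3 > population P4

Proportions for population P4 (n=95): 40/95=0.4211, 1/95=0.0105, 20/95=0.2105, 1/95=0.0105, 5/95=0.0526, 28/95=0.2947
Proportions for population P2 (n=178): 14/178=0.0787, 18/178=0.1011, 39/178=0.2191, 41/178=0.2303, 37/178=0.2079, 29/178=0.1629
Proportions for population P3 (n=135): 2/135=0.0148, 31/135=0.2296, 43/135=0.3185, 11/135=0.0815, 37/135=0.2741, 11/135=0.0815
Σp_P4ᵢ² = 0.4211² + 0.0105² + 0.2105² + 0.0105² + 0.0526² + 0.2947² = 0.177325 + 0.000110 + 0.044310 + 0.000110 + 0.002767 + 0.086848 = 0.311470
B_P4 = 1 / 0.311470 = 3.2106
Σp_P2ᵢ² = 0.0787² + 0.1011² + 0.2191² + 0.2303² + 0.2079² + 0.1629² = 0.006194 + 0.010221 + 0.048005 + 0.053038 + 0.043222 + 0.026536 = 0.187216
B_P2 = 1 / 0.187216 = 5.3414
Σp_P3ᵢ² = 0.0148² + 0.2296² + 0.3185² + 0.0815² + 0.2741² + 0.0815² = 0.000219 + 0.052716 + 0.101442 + 0.006642 + 0.075131 + 0.006642 = 0.242792
B_P3 = 1 / 0.242792 = 4.1188
Ranking by B (broadest → narrowest): population P2 (5.34) > population P3 (4.12) > population P4 (3.21)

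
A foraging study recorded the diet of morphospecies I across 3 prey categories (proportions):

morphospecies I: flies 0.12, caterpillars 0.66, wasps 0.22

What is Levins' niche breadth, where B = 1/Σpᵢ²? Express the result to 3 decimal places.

Σpᵢ² = 0.12² + 0.66² + 0.22² = 0.0144 + 0.4356 + 0.0484 = 0.4984
B = 1 / 0.4984 = 2.00642

2.006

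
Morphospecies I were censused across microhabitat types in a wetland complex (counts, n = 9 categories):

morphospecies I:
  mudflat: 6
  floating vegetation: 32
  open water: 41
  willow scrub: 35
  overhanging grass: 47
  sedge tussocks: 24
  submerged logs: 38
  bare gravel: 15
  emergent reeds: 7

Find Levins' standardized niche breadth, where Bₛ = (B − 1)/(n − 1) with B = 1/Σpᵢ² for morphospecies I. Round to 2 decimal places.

Proportions for morphospecies I (n=245): 6/245=0.0245, 32/245=0.1306, 41/245=0.1673, 35/245=0.1429, 47/245=0.1918, 24/245=0.0980, 38/245=0.1551, 15/245=0.0612, 7/245=0.0286
Σpᵢ² = 0.0245² + 0.1306² + 0.1673² + 0.1429² + 0.1918² + 0.0980² + 0.1551² + 0.0612² + 0.0286² = 0.000600 + 0.017056 + 0.027989 + 0.020420 + 0.036787 + 0.009604 + 0.024056 + 0.003745 + 0.000818 = 0.141075
B = 1 / 0.141075 = 7.0884
Bₛ = (B − 1)/(n − 1) = (7.0884 − 1)/(9 − 1) = 6.0884/8 = 0.7611

0.76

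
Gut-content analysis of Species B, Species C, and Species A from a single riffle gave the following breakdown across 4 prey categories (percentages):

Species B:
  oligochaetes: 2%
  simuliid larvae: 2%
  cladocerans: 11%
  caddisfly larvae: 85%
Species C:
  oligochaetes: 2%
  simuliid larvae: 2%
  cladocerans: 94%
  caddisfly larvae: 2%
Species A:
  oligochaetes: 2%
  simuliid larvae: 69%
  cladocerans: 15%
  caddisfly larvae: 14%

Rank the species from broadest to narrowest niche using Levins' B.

Species A > Species B > Species C

Convert percentages to proportions (divide by 100).
Σp_Bᵢ² = 0.02² + 0.02² + 0.11² + 0.85² = 0.0004 + 0.0004 + 0.0121 + 0.7225 = 0.7354
B_B = 1 / 0.7354 = 1.3598
Σp_Cᵢ² = 0.02² + 0.02² + 0.94² + 0.02² = 0.0004 + 0.0004 + 0.8836 + 0.0004 = 0.8848
B_C = 1 / 0.8848 = 1.1302
Σp_Aᵢ² = 0.02² + 0.69² + 0.15² + 0.14² = 0.0004 + 0.4761 + 0.0225 + 0.0196 = 0.5186
B_A = 1 / 0.5186 = 1.9283
Ranking by B (broadest → narrowest): Species A (1.93) > Species B (1.36) > Species C (1.13)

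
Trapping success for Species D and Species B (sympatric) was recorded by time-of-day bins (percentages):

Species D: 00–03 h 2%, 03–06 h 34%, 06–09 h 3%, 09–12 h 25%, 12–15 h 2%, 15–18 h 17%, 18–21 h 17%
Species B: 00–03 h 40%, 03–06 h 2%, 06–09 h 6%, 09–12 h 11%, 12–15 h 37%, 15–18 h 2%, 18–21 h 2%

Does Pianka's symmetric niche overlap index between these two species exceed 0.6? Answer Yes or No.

Convert percentages to proportions (divide by 100).
Σ p₁ᵢp₂ᵢ = 0.0080 + 0.0068 + 0.0018 + 0.0275 + 0.0074 + 0.0034 + 0.0034 = 0.0583
Σp_1ᵢ² = 0.02² + 0.34² + 0.03² + 0.25² + 0.02² + 0.17² + 0.17² = 0.0004 + 0.1156 + 0.0009 + 0.0625 + 0.0004 + 0.0289 + 0.0289 = 0.2376
Σp_2ᵢ² = 0.40² + 0.02² + 0.06² + 0.11² + 0.37² + 0.02² + 0.02² = 0.1600 + 0.0004 + 0.0036 + 0.0121 + 0.1369 + 0.0004 + 0.0004 = 0.3138
O = 0.0583 / √(0.2376 × 0.3138) = 0.0583 / 0.27305 = 0.2135
O = 0.2135 < 0.6 → No.

No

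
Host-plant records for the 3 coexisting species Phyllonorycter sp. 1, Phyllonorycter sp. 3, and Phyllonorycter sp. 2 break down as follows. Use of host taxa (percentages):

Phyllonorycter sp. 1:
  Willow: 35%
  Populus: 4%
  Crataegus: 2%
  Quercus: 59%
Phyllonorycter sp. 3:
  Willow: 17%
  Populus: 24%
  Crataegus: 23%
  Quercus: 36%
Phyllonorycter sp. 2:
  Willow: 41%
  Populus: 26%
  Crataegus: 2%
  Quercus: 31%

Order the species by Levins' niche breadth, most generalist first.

Phyllonorycter sp. 3 > Phyllonorycter sp. 2 > Phyllonorycter sp. 1

Convert percentages to proportions (divide by 100).
Σp_1ᵢ² = 0.35² + 0.04² + 0.02² + 0.59² = 0.1225 + 0.0016 + 0.0004 + 0.3481 = 0.4726
B_1 = 1 / 0.4726 = 2.1160
Σp_3ᵢ² = 0.17² + 0.24² + 0.23² + 0.36² = 0.0289 + 0.0576 + 0.0529 + 0.1296 = 0.2690
B_3 = 1 / 0.2690 = 3.7175
Σp_2ᵢ² = 0.41² + 0.26² + 0.02² + 0.31² = 0.1681 + 0.0676 + 0.0004 + 0.0961 = 0.3322
B_2 = 1 / 0.3322 = 3.0102
Ranking by B (broadest → narrowest): Phyllonorycter sp. 3 (3.72) > Phyllonorycter sp. 2 (3.01) > Phyllonorycter sp. 1 (2.12)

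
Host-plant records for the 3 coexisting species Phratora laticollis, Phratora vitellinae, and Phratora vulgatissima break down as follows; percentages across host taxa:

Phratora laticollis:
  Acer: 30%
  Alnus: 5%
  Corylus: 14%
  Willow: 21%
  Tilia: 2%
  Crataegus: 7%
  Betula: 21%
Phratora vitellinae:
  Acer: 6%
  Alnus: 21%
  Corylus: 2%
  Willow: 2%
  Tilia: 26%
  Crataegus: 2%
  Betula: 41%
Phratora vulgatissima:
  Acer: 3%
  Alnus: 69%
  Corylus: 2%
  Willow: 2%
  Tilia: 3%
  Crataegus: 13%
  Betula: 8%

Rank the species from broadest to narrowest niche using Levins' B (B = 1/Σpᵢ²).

Phratora laticollis > Phratora vitellinae > Phratora vulgatissima

Convert percentages to proportions (divide by 100).
Σp_latiᵢ² = 0.30² + 0.05² + 0.14² + 0.21² + 0.02² + 0.07² + 0.21² = 0.0900 + 0.0025 + 0.0196 + 0.0441 + 0.0004 + 0.0049 + 0.0441 = 0.2056
B_lati = 1 / 0.2056 = 4.8638
Σp_viteᵢ² = 0.06² + 0.21² + 0.02² + 0.02² + 0.26² + 0.02² + 0.41² = 0.0036 + 0.0441 + 0.0004 + 0.0004 + 0.0676 + 0.0004 + 0.1681 = 0.2846
B_vite = 1 / 0.2846 = 3.5137
Σp_vulgᵢ² = 0.03² + 0.69² + 0.02² + 0.02² + 0.03² + 0.13² + 0.08² = 0.0009 + 0.4761 + 0.0004 + 0.0004 + 0.0009 + 0.0169 + 0.0064 = 0.5020
B_vulg = 1 / 0.5020 = 1.9920
Ranking by B (broadest → narrowest): Phratora laticollis (4.86) > Phratora vitellinae (3.51) > Phratora vulgatissima (1.99)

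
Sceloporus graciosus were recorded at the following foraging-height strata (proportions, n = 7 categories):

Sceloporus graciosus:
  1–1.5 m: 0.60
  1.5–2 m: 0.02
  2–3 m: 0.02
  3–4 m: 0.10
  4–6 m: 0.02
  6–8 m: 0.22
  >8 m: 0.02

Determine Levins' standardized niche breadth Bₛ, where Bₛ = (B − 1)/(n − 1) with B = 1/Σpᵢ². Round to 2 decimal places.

Σpᵢ² = 0.60² + 0.02² + 0.02² + 0.10² + 0.02² + 0.22² + 0.02² = 0.3600 + 0.0004 + 0.0004 + 0.0100 + 0.0004 + 0.0484 + 0.0004 = 0.4200
B = 1 / 0.4200 = 2.3810
Bₛ = (B − 1)/(n − 1) = (2.3810 − 1)/(7 − 1) = 1.3810/6 = 0.2302

0.23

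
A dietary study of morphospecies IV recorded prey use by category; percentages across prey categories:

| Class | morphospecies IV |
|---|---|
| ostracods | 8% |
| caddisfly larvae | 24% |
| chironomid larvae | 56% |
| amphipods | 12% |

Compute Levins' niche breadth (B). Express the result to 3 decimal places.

2.551

Convert percentages to proportions (divide by 100).
Σpᵢ² = 0.08² + 0.24² + 0.56² + 0.12² = 0.0064 + 0.0576 + 0.3136 + 0.0144 = 0.3920
B = 1 / 0.3920 = 2.55102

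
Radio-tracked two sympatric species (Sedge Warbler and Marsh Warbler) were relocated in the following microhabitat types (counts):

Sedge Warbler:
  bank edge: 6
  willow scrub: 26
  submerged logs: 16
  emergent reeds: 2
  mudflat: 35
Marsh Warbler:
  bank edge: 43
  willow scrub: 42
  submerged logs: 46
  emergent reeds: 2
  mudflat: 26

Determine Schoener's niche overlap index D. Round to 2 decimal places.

0.70

Proportions for Sedge Warbler (n=85): 6/85=0.0706, 26/85=0.3059, 16/85=0.1882, 2/85=0.0235, 35/85=0.4118
Proportions for Marsh Warbler (n=159): 43/159=0.2704, 42/159=0.2642, 46/159=0.2893, 2/159=0.0126, 26/159=0.1635
Σ|p₁ᵢ − p₂ᵢ| = 0.1998 + 0.0417 + 0.1011 + 0.0109 + 0.2483 = 0.6018
D = 1 − ½ × 0.6018 = 1 − 0.30090 = 0.69910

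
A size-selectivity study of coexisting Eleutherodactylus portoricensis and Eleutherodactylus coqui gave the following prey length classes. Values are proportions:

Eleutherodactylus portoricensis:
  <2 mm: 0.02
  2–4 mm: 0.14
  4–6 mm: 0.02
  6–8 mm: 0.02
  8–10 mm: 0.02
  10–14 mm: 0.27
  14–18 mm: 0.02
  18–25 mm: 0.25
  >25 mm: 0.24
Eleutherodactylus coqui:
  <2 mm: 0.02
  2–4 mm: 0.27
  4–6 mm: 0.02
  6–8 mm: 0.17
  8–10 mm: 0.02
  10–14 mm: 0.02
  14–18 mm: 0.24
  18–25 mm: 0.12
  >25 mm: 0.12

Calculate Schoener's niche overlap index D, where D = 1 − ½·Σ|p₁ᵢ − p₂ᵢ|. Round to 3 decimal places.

Σ|p₁ᵢ − p₂ᵢ| = 0.00 + 0.13 + 0.00 + 0.15 + 0.00 + 0.25 + 0.22 + 0.13 + 0.12 = 1.00
D = 1 − ½ × 1.00 = 1 − 0.500 = 0.50000

0.500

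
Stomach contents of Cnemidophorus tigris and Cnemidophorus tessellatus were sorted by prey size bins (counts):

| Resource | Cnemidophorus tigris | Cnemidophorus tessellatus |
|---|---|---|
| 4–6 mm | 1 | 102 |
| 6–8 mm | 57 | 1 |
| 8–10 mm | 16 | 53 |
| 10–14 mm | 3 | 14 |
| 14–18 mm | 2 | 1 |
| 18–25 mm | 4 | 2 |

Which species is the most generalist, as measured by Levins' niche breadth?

Proportions for Cnemidophorus tigris (n=83): 1/83=0.0120, 57/83=0.6867, 16/83=0.1928, 3/83=0.0361, 2/83=0.0241, 4/83=0.0482
Proportions for Cnemidophorus tessellatus (n=173): 102/173=0.5896, 1/173=0.0058, 53/173=0.3064, 14/173=0.0809, 1/173=0.0058, 2/173=0.0116
Σp_tigrᵢ² = 0.0120² + 0.6867² + 0.1928² + 0.0361² + 0.0241² + 0.0482² = 0.000144 + 0.471557 + 0.037172 + 0.001303 + 0.000581 + 0.002323 = 0.513080
B_tigr = 1 / 0.513080 = 1.9490
Σp_tessᵢ² = 0.5896² + 0.0058² + 0.3064² + 0.0809² + 0.0058² + 0.0116² = 0.347628 + 0.000034 + 0.093881 + 0.006545 + 0.000034 + 0.000135 = 0.448257
B_tess = 1 / 0.448257 = 2.2309
Highest B → broadest niche (most generalist): Cnemidophorus tessellatus (B = 2.23).

Cnemidophorus tessellatus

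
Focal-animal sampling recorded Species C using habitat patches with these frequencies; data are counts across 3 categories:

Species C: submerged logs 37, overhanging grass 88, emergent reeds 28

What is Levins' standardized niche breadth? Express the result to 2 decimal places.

0.68

Proportions for Species C (n=153): 37/153=0.2418, 88/153=0.5752, 28/153=0.1830
Σpᵢ² = 0.2418² + 0.5752² + 0.1830² = 0.058467 + 0.330855 + 0.033489 = 0.422811
B = 1 / 0.422811 = 2.3651
Bₛ = (B − 1)/(n − 1) = (2.3651 − 1)/(3 − 1) = 1.3651/2 = 0.6826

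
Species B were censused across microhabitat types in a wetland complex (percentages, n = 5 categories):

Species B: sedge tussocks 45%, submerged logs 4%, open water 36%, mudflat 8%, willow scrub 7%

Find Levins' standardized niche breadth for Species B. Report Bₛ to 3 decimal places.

0.475

Convert percentages to proportions (divide by 100).
Σpᵢ² = 0.45² + 0.04² + 0.36² + 0.08² + 0.07² = 0.2025 + 0.0016 + 0.1296 + 0.0064 + 0.0049 = 0.3450
B = 1 / 0.3450 = 2.89855
Bₛ = (B − 1)/(n − 1) = (2.89855 − 1)/(5 − 1) = 1.89855/4 = 0.47464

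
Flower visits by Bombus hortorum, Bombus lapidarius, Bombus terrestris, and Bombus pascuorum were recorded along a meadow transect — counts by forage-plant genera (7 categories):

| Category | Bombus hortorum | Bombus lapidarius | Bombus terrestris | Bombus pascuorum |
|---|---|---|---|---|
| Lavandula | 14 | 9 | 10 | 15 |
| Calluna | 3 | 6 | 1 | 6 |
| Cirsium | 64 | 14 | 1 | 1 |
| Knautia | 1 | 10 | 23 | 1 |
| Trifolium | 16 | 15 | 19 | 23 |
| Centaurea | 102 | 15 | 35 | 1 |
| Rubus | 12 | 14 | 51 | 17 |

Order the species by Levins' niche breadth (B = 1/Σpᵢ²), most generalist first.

Proportions for Bombus hortorum (n=212): 14/212=0.0660, 3/212=0.0142, 64/212=0.3019, 1/212=0.0047, 16/212=0.0755, 102/212=0.4811, 12/212=0.0566
Proportions for Bombus lapidarius (n=83): 9/83=0.1084, 6/83=0.0723, 14/83=0.1687, 10/83=0.1205, 15/83=0.1807, 15/83=0.1807, 14/83=0.1687
Proportions for Bombus terrestris (n=140): 10/140=0.0714, 1/140=0.0071, 1/140=0.0071, 23/140=0.1643, 19/140=0.1357, 35/140=0.2500, 51/140=0.3643
Proportions for Bombus pascuorum (n=64): 15/64=0.2344, 6/64=0.0938, 1/64=0.0156, 1/64=0.0156, 23/64=0.3594, 1/64=0.0156, 17/64=0.2656
Σp_hortᵢ² = 0.0660² + 0.0142² + 0.3019² + 0.0047² + 0.0755² + 0.4811² + 0.0566² = 0.004356 + 0.000202 + 0.091144 + 0.000022 + 0.005700 + 0.231457 + 0.003204 = 0.336085
B_hort = 1 / 0.336085 = 2.9754
Σp_lapiᵢ² = 0.1084² + 0.0723² + 0.1687² + 0.1205² + 0.1807² + 0.1807² + 0.1687² = 0.011751 + 0.005227 + 0.028460 + 0.014520 + 0.032652 + 0.032652 + 0.028460 = 0.153722
B_lapi = 1 / 0.153722 = 6.5052
Σp_terrᵢ² = 0.0714² + 0.0071² + 0.0071² + 0.1643² + 0.1357² + 0.2500² + 0.3643² = 0.005098 + 0.000050 + 0.000050 + 0.026994 + 0.018414 + 0.062500 + 0.132714 = 0.245820
B_terr = 1 / 0.245820 = 4.0680
Σp_pascᵢ² = 0.2344² + 0.0938² + 0.0156² + 0.0156² + 0.3594² + 0.0156² + 0.2656² = 0.054943 + 0.008798 + 0.000243 + 0.000243 + 0.129168 + 0.000243 + 0.070543 = 0.264181
B_pasc = 1 / 0.264181 = 3.7853
Ranking by B (broadest → narrowest): Bombus lapidarius (6.51) > Bombus terrestris (4.07) > Bombus pascuorum (3.79) > Bombus hortorum (2.98)

Bombus lapidarius > Bombus terrestris > Bombus pascuorum > Bombus hortorum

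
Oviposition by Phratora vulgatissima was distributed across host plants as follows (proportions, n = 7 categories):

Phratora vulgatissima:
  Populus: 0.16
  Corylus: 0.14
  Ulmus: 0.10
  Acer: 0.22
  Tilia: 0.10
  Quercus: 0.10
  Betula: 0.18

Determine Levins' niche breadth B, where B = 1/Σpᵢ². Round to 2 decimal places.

6.41

Σpᵢ² = 0.16² + 0.14² + 0.10² + 0.22² + 0.10² + 0.10² + 0.18² = 0.0256 + 0.0196 + 0.0100 + 0.0484 + 0.0100 + 0.0100 + 0.0324 = 0.1560
B = 1 / 0.1560 = 6.4103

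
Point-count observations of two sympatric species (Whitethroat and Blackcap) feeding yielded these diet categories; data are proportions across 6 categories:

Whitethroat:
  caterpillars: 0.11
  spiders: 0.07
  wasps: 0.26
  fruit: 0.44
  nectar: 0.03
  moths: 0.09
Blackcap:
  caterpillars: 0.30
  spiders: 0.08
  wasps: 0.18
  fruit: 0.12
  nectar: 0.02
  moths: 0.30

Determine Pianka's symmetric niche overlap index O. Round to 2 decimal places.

0.64

Σ p₁ᵢp₂ᵢ = 0.0330 + 0.0056 + 0.0468 + 0.0528 + 0.0006 + 0.0270 = 0.1658
Σp_1ᵢ² = 0.11² + 0.07² + 0.26² + 0.44² + 0.03² + 0.09² = 0.0121 + 0.0049 + 0.0676 + 0.1936 + 0.0009 + 0.0081 = 0.2872
Σp_2ᵢ² = 0.30² + 0.08² + 0.18² + 0.12² + 0.02² + 0.30² = 0.0900 + 0.0064 + 0.0324 + 0.0144 + 0.0004 + 0.0900 = 0.2336
O = 0.1658 / √(0.2872 × 0.2336) = 0.1658 / 0.25902 = 0.6401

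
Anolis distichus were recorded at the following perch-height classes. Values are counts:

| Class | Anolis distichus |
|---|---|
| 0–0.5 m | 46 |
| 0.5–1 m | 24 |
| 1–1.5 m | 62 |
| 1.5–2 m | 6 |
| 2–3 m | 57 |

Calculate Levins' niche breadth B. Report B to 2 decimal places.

Proportions for Anolis distichus (n=195): 46/195=0.2359, 24/195=0.1231, 62/195=0.3179, 6/195=0.0308, 57/195=0.2923
Σpᵢ² = 0.2359² + 0.1231² + 0.3179² + 0.0308² + 0.2923² = 0.055649 + 0.015154 + 0.101060 + 0.000949 + 0.085439 = 0.258251
B = 1 / 0.258251 = 3.8722

3.87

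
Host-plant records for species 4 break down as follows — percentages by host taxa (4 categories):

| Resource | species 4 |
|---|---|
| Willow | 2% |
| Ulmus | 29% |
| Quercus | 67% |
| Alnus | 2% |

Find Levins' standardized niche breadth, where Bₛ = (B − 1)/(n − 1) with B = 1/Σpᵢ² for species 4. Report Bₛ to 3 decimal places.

0.291

Convert percentages to proportions (divide by 100).
Σpᵢ² = 0.02² + 0.29² + 0.67² + 0.02² = 0.0004 + 0.0841 + 0.4489 + 0.0004 = 0.5338
B = 1 / 0.5338 = 1.87336
Bₛ = (B − 1)/(n − 1) = (1.87336 − 1)/(4 − 1) = 0.87336/3 = 0.29112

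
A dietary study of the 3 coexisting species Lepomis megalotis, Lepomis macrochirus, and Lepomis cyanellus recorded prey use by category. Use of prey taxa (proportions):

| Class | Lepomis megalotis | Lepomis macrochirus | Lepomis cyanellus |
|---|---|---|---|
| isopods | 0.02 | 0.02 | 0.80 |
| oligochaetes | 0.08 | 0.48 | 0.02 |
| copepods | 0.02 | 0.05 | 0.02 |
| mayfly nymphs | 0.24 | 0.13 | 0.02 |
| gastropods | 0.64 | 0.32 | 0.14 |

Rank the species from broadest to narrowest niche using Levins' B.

Lepomis macrochirus > Lepomis megalotis > Lepomis cyanellus

Σp_megaᵢ² = 0.02² + 0.08² + 0.02² + 0.24² + 0.64² = 0.0004 + 0.0064 + 0.0004 + 0.0576 + 0.4096 = 0.4744
B_mega = 1 / 0.4744 = 2.1079
Σp_macrᵢ² = 0.02² + 0.48² + 0.05² + 0.13² + 0.32² = 0.0004 + 0.2304 + 0.0025 + 0.0169 + 0.1024 = 0.3526
B_macr = 1 / 0.3526 = 2.8361
Σp_cyanᵢ² = 0.80² + 0.02² + 0.02² + 0.02² + 0.14² = 0.6400 + 0.0004 + 0.0004 + 0.0004 + 0.0196 = 0.6608
B_cyan = 1 / 0.6608 = 1.5133
Ranking by B (broadest → narrowest): Lepomis macrochirus (2.84) > Lepomis megalotis (2.11) > Lepomis cyanellus (1.51)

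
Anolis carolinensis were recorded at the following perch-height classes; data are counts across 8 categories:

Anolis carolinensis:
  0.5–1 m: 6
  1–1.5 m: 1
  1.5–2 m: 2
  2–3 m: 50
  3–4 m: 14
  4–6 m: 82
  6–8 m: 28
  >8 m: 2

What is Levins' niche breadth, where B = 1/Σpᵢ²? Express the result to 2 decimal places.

3.34

Proportions for Anolis carolinensis (n=185): 6/185=0.0324, 1/185=0.0054, 2/185=0.0108, 50/185=0.2703, 14/185=0.0757, 82/185=0.4432, 28/185=0.1514, 2/185=0.0108
Σpᵢ² = 0.0324² + 0.0054² + 0.0108² + 0.2703² + 0.0757² + 0.4432² + 0.1514² + 0.0108² = 0.001050 + 0.000029 + 0.000117 + 0.073062 + 0.005730 + 0.196426 + 0.022922 + 0.000117 = 0.299453
B = 1 / 0.299453 = 3.3394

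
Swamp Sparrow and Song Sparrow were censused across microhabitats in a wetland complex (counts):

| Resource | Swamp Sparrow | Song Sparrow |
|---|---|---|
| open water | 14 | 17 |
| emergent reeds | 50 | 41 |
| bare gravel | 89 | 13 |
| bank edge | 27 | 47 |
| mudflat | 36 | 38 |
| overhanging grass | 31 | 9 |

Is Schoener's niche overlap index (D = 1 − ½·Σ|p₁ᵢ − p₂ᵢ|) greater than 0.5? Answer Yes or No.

Proportions for Swamp Sparrow (n=247): 14/247=0.0567, 50/247=0.2024, 89/247=0.3603, 27/247=0.1093, 36/247=0.1457, 31/247=0.1255
Proportions for Song Sparrow (n=165): 17/165=0.1030, 41/165=0.2485, 13/165=0.0788, 47/165=0.2848, 38/165=0.2303, 9/165=0.0545
Σ|p₁ᵢ − p₂ᵢ| = 0.0463 + 0.0461 + 0.2815 + 0.1755 + 0.0846 + 0.0710 = 0.7050
D = 1 − ½ × 0.7050 = 1 − 0.35250 = 0.64750
D = 0.64750 > 0.5 → Yes.

Yes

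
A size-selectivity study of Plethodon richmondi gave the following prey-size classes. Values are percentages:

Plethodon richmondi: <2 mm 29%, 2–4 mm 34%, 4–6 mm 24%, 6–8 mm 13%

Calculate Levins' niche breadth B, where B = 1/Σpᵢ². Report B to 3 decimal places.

Convert percentages to proportions (divide by 100).
Σpᵢ² = 0.29² + 0.34² + 0.24² + 0.13² = 0.0841 + 0.1156 + 0.0576 + 0.0169 = 0.2742
B = 1 / 0.2742 = 3.64697

3.647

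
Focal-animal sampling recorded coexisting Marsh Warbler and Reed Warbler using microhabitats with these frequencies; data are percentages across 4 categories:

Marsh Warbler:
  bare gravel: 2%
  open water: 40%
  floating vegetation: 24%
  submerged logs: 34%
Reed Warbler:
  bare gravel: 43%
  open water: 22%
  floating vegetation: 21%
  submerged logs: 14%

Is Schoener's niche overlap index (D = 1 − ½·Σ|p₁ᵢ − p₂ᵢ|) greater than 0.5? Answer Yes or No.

Yes

Convert percentages to proportions (divide by 100).
Σ|p₁ᵢ − p₂ᵢ| = 0.41 + 0.18 + 0.03 + 0.20 = 0.82
D = 1 − ½ × 0.82 = 1 − 0.410 = 0.5900
D = 0.5900 > 0.5 → Yes.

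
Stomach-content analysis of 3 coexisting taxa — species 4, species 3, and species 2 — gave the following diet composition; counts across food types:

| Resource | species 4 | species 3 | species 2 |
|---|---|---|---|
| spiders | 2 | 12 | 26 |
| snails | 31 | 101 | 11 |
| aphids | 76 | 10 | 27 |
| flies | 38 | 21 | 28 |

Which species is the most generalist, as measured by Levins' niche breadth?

Proportions for species 4 (n=147): 2/147=0.0136, 31/147=0.2109, 76/147=0.5170, 38/147=0.2585
Proportions for species 3 (n=144): 12/144=0.0833, 101/144=0.7014, 10/144=0.0694, 21/144=0.1458
Proportions for species 2 (n=92): 26/92=0.2826, 11/92=0.1196, 27/92=0.2935, 28/92=0.3043
Σp_4ᵢ² = 0.0136² + 0.2109² + 0.5170² + 0.2585² = 0.000185 + 0.044479 + 0.267289 + 0.066822 = 0.378775
B_4 = 1 / 0.378775 = 2.6401
Σp_3ᵢ² = 0.0833² + 0.7014² + 0.0694² + 0.1458² = 0.006939 + 0.491962 + 0.004816 + 0.021258 = 0.524975
B_3 = 1 / 0.524975 = 1.9049
Σp_2ᵢ² = 0.2826² + 0.1196² + 0.2935² + 0.3043² = 0.079863 + 0.014304 + 0.086142 + 0.092598 = 0.272907
B_2 = 1 / 0.272907 = 3.6643
Highest B → broadest niche (most generalist): species 2 (B = 3.66).

species 2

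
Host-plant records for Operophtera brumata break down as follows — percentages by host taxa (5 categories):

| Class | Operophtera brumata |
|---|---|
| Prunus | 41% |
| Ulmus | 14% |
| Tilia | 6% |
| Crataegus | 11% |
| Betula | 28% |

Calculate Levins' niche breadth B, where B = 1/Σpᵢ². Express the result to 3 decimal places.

Convert percentages to proportions (divide by 100).
Σpᵢ² = 0.41² + 0.14² + 0.06² + 0.11² + 0.28² = 0.1681 + 0.0196 + 0.0036 + 0.0121 + 0.0784 = 0.2818
B = 1 / 0.2818 = 3.54862

3.549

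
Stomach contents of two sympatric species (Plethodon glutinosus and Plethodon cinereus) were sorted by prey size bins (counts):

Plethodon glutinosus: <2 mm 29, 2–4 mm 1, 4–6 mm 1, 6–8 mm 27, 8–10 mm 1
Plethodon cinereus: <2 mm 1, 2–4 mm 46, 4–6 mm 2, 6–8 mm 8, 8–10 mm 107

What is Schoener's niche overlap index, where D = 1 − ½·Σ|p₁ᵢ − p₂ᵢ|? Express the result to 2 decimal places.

Proportions for Plethodon glutinosus (n=59): 29/59=0.4915, 1/59=0.0169, 1/59=0.0169, 27/59=0.4576, 1/59=0.0169
Proportions for Plethodon cinereus (n=164): 1/164=0.0061, 46/164=0.2805, 2/164=0.0122, 8/164=0.0488, 107/164=0.6524
Σ|p₁ᵢ − p₂ᵢ| = 0.4854 + 0.2636 + 0.0047 + 0.4088 + 0.6355 = 1.7980
D = 1 − ½ × 1.7980 = 1 − 0.89900 = 0.10100

0.10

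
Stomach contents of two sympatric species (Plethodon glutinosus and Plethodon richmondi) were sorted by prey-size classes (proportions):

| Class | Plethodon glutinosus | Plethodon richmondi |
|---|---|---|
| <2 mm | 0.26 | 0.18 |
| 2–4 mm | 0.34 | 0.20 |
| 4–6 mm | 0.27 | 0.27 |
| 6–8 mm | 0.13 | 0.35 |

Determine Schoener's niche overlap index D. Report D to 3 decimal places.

Σ|p₁ᵢ − p₂ᵢ| = 0.08 + 0.14 + 0.00 + 0.22 = 0.44
D = 1 − ½ × 0.44 = 1 − 0.220 = 0.78000

0.780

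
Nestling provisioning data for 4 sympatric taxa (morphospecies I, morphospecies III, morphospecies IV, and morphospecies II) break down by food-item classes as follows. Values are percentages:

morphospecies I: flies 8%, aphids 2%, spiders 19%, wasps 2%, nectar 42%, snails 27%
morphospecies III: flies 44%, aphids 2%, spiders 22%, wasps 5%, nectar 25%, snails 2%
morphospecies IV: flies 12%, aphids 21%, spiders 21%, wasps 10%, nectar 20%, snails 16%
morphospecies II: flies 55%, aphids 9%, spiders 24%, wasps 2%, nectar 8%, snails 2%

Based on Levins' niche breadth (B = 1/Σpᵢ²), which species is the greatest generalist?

Convert percentages to proportions (divide by 100).
Σp_Iᵢ² = 0.08² + 0.02² + 0.19² + 0.02² + 0.42² + 0.27² = 0.0064 + 0.0004 + 0.0361 + 0.0004 + 0.1764 + 0.0729 = 0.2926
B_I = 1 / 0.2926 = 3.4176
Σp_IIIᵢ² = 0.44² + 0.02² + 0.22² + 0.05² + 0.25² + 0.02² = 0.1936 + 0.0004 + 0.0484 + 0.0025 + 0.0625 + 0.0004 = 0.3078
B_III = 1 / 0.3078 = 3.2489
Σp_IVᵢ² = 0.12² + 0.21² + 0.21² + 0.10² + 0.20² + 0.16² = 0.0144 + 0.0441 + 0.0441 + 0.0100 + 0.0400 + 0.0256 = 0.1782
B_IV = 1 / 0.1782 = 5.6117
Σp_IIᵢ² = 0.55² + 0.09² + 0.24² + 0.02² + 0.08² + 0.02² = 0.3025 + 0.0081 + 0.0576 + 0.0004 + 0.0064 + 0.0004 = 0.3754
B_II = 1 / 0.3754 = 2.6638
Highest B → broadest niche (most generalist): morphospecies IV (B = 5.61).

morphospecies IV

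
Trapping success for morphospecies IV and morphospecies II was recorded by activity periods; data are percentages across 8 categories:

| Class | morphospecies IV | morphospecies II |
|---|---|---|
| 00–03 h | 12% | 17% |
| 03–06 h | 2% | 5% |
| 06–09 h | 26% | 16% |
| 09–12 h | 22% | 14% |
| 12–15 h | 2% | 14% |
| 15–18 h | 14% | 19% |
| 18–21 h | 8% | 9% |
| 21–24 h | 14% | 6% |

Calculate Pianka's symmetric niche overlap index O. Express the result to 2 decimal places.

0.87

Convert percentages to proportions (divide by 100).
Σ p₁ᵢp₂ᵢ = 0.0204 + 0.0010 + 0.0416 + 0.0308 + 0.0028 + 0.0266 + 0.0072 + 0.0084 = 0.1388
Σp_1ᵢ² = 0.12² + 0.02² + 0.26² + 0.22² + 0.02² + 0.14² + 0.08² + 0.14² = 0.0144 + 0.0004 + 0.0676 + 0.0484 + 0.0004 + 0.0196 + 0.0064 + 0.0196 = 0.1768
Σp_2ᵢ² = 0.17² + 0.05² + 0.16² + 0.14² + 0.14² + 0.19² + 0.09² + 0.06² = 0.0289 + 0.0025 + 0.0256 + 0.0196 + 0.0196 + 0.0361 + 0.0081 + 0.0036 = 0.1440
O = 0.1388 / √(0.1768 × 0.1440) = 0.1388 / 0.15956 = 0.8699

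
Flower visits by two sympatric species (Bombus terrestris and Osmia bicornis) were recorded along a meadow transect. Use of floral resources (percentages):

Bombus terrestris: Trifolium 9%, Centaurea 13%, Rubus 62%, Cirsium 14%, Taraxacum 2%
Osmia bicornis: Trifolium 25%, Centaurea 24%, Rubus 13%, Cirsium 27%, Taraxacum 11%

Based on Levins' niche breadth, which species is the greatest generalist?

Osmia bicornis

Convert percentages to proportions (divide by 100).
Σp_terrᵢ² = 0.09² + 0.13² + 0.62² + 0.14² + 0.02² = 0.0081 + 0.0169 + 0.3844 + 0.0196 + 0.0004 = 0.4294
B_terr = 1 / 0.4294 = 2.3288
Σp_bicoᵢ² = 0.25² + 0.24² + 0.13² + 0.27² + 0.11² = 0.0625 + 0.0576 + 0.0169 + 0.0729 + 0.0121 = 0.2220
B_bico = 1 / 0.2220 = 4.5045
Highest B → broadest niche (most generalist): Osmia bicornis (B = 4.50).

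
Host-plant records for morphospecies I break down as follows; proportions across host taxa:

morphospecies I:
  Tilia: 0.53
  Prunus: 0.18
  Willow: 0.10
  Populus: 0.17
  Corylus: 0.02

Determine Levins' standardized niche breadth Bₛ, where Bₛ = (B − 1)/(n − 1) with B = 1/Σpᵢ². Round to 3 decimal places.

Σpᵢ² = 0.53² + 0.18² + 0.10² + 0.17² + 0.02² = 0.2809 + 0.0324 + 0.0100 + 0.0289 + 0.0004 = 0.3526
B = 1 / 0.3526 = 2.83607
Bₛ = (B − 1)/(n − 1) = (2.83607 − 1)/(5 − 1) = 1.83607/4 = 0.45902

0.459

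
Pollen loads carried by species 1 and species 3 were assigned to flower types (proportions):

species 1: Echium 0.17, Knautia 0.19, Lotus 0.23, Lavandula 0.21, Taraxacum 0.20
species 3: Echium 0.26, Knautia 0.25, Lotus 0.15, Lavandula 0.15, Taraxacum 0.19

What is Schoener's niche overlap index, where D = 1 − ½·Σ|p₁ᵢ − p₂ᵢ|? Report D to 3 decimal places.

Σ|p₁ᵢ − p₂ᵢ| = 0.09 + 0.06 + 0.08 + 0.06 + 0.01 = 0.30
D = 1 − ½ × 0.30 = 1 − 0.150 = 0.85000

0.850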